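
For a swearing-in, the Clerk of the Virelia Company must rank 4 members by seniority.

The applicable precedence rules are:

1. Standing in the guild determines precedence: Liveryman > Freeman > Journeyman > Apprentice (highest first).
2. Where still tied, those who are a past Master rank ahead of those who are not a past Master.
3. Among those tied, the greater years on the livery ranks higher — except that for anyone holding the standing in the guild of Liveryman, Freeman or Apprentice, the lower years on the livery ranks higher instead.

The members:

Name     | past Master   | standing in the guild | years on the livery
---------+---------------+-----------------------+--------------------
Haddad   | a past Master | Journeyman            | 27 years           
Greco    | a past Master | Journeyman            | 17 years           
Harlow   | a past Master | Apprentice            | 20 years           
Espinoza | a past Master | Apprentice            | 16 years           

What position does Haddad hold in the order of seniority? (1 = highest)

By standing in the guild: Haddad and Greco (Journeyman); then Espinoza and Harlow (Apprentice).
Haddad and Greco are each a past Master, so the next rule applies.
Among Haddad and Greco, by years on the livery (higher first): Haddad (27 years) before Greco (17 years).
Espinoza and Harlow are each a past Master, so the next rule applies.
Among Espinoza and Harlow, by years on the livery (lower first) (reversed rule for this group): Espinoza (16 years) before Harlow (20 years).
Order: Haddad, Greco, Espinoza, Harlow. So position 1.

1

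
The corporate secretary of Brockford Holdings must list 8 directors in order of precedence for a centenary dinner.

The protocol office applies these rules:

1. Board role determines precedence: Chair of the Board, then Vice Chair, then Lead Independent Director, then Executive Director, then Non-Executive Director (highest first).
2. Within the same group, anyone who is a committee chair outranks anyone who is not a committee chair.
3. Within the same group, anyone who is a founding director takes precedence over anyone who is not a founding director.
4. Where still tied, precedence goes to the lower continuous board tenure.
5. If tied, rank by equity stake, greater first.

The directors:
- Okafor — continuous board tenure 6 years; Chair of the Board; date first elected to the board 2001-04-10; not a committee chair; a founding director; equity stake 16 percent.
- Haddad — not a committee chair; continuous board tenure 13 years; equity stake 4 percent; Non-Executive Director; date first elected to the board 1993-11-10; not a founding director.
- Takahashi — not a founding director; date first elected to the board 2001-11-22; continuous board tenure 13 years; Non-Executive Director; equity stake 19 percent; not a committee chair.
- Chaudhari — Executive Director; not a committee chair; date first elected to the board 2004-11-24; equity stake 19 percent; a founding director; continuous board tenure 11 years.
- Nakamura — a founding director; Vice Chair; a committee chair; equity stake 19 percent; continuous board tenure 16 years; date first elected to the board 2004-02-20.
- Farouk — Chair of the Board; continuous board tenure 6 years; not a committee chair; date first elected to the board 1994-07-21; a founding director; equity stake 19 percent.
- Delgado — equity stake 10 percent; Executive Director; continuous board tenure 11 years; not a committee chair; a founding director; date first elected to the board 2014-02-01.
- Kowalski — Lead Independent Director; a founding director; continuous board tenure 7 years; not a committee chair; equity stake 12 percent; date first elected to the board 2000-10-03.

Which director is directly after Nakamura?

By board role: Farouk and Okafor (Chair of the Board); then Nakamura (Vice Chair); then Kowalski (Lead Independent Director); then Chaudhari and Delgado (Executive Director); then Takahashi and Haddad (Non-Executive Director).
Farouk and Okafor are each not a committee chair, so the next rule applies.
Farouk and Okafor are each a founding director, so the next rule applies.
Farouk and Okafor both have continuous board tenure 6 years, so the next rule applies.
Among Farouk and Okafor, by equity stake (higher first): Farouk (19 percent) before Okafor (16 percent).
Chaudhari and Delgado are each not a committee chair, so the next rule applies.
Chaudhari and Delgado are each a founding director, so the next rule applies.
Chaudhari and Delgado both have continuous board tenure 11 years, so the next rule applies.
Among Chaudhari and Delgado, by equity stake (higher first): Chaudhari (19 percent) before Delgado (10 percent).
Takahashi and Haddad are each not a committee chair, so the next rule applies.
Takahashi and Haddad are each not a founding director, so the next rule applies.
Takahashi and Haddad both have continuous board tenure 13 years, so the next rule applies.
Among Takahashi and Haddad, by equity stake (higher first): Takahashi (19 percent) before Haddad (4 percent).
Order: Farouk, Okafor, Nakamura, Kowalski, Chaudhari, Delgado, Takahashi, Haddad.

Kowalski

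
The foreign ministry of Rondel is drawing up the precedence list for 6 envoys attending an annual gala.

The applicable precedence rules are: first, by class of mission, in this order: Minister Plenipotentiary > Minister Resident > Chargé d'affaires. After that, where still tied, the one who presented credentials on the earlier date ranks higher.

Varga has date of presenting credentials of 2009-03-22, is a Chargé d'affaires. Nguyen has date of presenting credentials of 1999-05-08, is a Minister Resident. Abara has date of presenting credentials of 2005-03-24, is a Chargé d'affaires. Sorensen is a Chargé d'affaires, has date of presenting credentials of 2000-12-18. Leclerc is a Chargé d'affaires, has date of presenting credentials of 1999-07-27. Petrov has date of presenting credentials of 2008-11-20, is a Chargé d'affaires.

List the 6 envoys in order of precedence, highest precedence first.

By class of mission: Nguyen (Minister Resident); then Leclerc, Sorensen, Abara, Petrov and Varga (Chargé d'affaires).
Among Leclerc, Sorensen, Abara, Petrov and Varga, by date of presenting credentials (earlier first): Leclerc (1999-07-27) before Sorensen (2000-12-18) before Abara (2005-03-24) before Petrov (2008-11-20) before Varga (2009-03-22).
Full order: Nguyen, Leclerc, Sorensen, Abara, Petrov, Varga.

Nguyen, Leclerc, Sorensen, Abara, Petrov, Varga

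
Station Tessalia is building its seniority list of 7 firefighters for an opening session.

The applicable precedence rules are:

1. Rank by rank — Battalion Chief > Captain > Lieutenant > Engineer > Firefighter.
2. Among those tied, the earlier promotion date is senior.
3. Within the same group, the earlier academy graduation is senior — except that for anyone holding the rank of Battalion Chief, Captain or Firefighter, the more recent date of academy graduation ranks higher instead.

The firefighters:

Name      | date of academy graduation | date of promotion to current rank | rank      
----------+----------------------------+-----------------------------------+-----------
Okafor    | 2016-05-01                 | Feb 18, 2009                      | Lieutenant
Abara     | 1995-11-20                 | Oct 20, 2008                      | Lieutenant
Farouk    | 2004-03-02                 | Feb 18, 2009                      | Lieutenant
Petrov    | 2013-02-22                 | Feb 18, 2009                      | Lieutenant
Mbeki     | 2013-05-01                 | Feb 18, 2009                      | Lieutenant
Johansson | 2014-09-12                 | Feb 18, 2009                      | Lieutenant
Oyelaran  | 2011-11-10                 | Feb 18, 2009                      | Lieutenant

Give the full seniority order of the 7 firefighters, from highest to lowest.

Abara, Farouk, Oyelaran, Petrov, Mbeki, Johansson, Okafor

By rank: Abara, Farouk, Oyelaran, Petrov, Mbeki, Johansson and Okafor (Lieutenant).
Among Abara, Farouk, Oyelaran, Petrov, Mbeki, Johansson and Okafor, by date of promotion to current rank (earlier first): Abara (Oct 20, 2008) before Farouk, Oyelaran, Petrov, Mbeki, Johansson and Okafor (Feb 18, 2009).
Among Farouk, Oyelaran, Petrov, Mbeki, Johansson and Okafor, by date of academy graduation (earlier first): Farouk (2004-03-02) before Oyelaran (2011-11-10) before Petrov (2013-02-22) before Mbeki (2013-05-01) before Johansson (2014-09-12) before Okafor (2016-05-01).
Full order: Abara, Farouk, Oyelaran, Petrov, Mbeki, Johansson, Okafor.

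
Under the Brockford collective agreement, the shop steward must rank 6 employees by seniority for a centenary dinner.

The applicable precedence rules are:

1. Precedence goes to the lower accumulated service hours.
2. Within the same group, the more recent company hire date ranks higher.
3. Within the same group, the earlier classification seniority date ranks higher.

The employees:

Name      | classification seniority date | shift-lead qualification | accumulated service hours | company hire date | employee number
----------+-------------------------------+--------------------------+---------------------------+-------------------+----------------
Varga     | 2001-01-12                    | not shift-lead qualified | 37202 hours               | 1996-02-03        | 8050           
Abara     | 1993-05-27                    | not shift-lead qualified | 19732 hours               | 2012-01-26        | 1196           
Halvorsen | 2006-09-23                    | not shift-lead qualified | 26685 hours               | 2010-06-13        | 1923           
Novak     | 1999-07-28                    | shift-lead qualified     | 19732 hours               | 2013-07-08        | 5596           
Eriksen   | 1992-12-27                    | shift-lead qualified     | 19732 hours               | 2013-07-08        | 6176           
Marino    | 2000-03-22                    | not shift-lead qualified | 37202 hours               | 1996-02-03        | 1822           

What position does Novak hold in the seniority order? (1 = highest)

By accumulated service hours (lower first): Eriksen, Novak and Abara (each 19732 hours); then Halvorsen (26685 hours); then Marino and Varga (both 37202 hours).
Among Eriksen, Novak and Abara, by company hire date (later first): Eriksen and Novak (2013-07-08) before Abara (2012-01-26).
Among Eriksen and Novak, by classification seniority date (earlier first): Eriksen (1992-12-27) before Novak (1999-07-28).
Marino and Varga both have company hire date 1996-02-03, so the next rule applies.
Among Marino and Varga, by classification seniority date (earlier first): Marino (2000-03-22) before Varga (2001-01-12).
Order: Eriksen, Novak, Abara, Halvorsen, Marino, Varga. So position 2.

2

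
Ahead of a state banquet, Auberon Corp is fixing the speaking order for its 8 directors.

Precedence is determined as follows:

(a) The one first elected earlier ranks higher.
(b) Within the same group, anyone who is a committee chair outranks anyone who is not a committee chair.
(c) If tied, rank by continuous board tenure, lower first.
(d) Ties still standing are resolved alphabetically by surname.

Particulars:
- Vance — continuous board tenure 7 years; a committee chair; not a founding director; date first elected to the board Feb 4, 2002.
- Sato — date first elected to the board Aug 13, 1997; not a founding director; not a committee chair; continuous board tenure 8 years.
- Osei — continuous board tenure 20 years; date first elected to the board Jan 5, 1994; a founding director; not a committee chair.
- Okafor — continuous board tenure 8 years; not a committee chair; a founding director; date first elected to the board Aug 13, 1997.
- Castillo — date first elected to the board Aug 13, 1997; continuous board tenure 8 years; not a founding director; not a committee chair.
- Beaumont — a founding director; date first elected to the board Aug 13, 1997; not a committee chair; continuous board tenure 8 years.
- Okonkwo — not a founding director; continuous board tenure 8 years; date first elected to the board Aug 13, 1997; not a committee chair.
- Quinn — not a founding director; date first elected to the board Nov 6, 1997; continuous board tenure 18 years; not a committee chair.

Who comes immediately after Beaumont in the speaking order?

Castillo

By date first elected to the board (earlier first): Osei (Jan 5, 1994); then Beaumont, Castillo, Okafor, Okonkwo and Sato (each Aug 13, 1997); then Quinn (Nov 6, 1997); then Vance (Feb 4, 2002).
Beaumont, Castillo, Okafor, Okonkwo and Sato are each not a committee chair, so the next rule applies.
Beaumont, Castillo, Okafor, Okonkwo and Sato all have continuous board tenure 8 years, so the next rule applies.
Among Beaumont, Castillo, Okafor, Okonkwo and Sato, alphabetically by surname: Beaumont before Castillo before Okafor before Okonkwo before Sato.
Order: Osei, Beaumont, Castillo, Okafor, Okonkwo, Sato, Quinn, Vance.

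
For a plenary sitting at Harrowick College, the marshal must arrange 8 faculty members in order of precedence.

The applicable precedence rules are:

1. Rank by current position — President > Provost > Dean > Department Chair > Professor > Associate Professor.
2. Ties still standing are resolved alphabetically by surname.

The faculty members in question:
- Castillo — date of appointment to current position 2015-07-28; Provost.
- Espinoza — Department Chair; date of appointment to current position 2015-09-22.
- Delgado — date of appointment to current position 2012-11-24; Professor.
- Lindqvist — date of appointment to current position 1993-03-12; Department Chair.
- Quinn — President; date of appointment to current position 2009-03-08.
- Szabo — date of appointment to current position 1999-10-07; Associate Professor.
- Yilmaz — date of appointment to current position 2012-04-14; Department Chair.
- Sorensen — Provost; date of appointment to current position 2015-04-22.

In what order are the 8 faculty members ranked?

Quinn, Castillo, Sorensen, Espinoza, Lindqvist, Yilmaz, Delgado, Szabo

By current position: Quinn (President); then Castillo and Sorensen (Provost); then Espinoza, Lindqvist and Yilmaz (Department Chair); then Delgado (Professor); then Szabo (Associate Professor).
Among Castillo and Sorensen, alphabetically by surname: Castillo before Sorensen.
Among Espinoza, Lindqvist and Yilmaz, alphabetically by surname: Espinoza before Lindqvist before Yilmaz.
Full order: Quinn, Castillo, Sorensen, Espinoza, Lindqvist, Yilmaz, Delgado, Szabo.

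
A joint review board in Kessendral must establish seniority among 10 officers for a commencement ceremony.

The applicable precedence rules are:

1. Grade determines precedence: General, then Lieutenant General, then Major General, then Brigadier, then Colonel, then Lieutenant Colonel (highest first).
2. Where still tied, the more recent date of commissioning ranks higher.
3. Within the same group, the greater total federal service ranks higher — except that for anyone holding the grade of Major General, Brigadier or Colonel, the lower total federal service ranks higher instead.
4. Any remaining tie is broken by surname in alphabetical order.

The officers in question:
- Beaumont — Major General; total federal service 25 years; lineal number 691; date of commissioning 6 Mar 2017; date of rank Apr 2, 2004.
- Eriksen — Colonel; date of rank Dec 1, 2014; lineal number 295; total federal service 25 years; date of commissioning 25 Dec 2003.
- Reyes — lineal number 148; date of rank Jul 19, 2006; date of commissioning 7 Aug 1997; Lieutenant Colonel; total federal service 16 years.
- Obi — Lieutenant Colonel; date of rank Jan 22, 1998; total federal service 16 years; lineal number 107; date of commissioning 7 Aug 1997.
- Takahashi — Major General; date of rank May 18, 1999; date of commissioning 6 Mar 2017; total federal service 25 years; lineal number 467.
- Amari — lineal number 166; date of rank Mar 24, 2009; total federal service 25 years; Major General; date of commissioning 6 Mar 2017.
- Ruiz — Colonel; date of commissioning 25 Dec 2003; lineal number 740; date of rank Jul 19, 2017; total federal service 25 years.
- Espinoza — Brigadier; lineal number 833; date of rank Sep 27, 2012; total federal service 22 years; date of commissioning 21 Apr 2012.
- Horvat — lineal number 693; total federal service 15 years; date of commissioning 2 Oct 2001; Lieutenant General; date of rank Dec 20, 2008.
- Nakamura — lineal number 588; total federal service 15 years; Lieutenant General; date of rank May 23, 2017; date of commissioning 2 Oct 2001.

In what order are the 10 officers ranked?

Horvat, Nakamura, Amari, Beaumont, Takahashi, Espinoza, Eriksen, Ruiz, Obi, Reyes

By grade: Horvat and Nakamura (Lieutenant General); then Amari, Beaumont and Takahashi (Major General); then Espinoza (Brigadier); then Eriksen and Ruiz (Colonel); then Obi and Reyes (Lieutenant Colonel).
Horvat and Nakamura both have date of commissioning 2 Oct 2001, so the next rule applies.
Horvat and Nakamura both have total federal service 15 years, so the next rule applies.
Among Horvat and Nakamura, alphabetically by surname: Horvat before Nakamura.
Amari, Beaumont and Takahashi all have date of commissioning 6 Mar 2017, so the next rule applies.
Amari, Beaumont and Takahashi all have total federal service 25 years, so the next rule applies.
Among Amari, Beaumont and Takahashi, alphabetically by surname: Amari before Beaumont before Takahashi.
Eriksen and Ruiz both have date of commissioning 25 Dec 2003, so the next rule applies.
Eriksen and Ruiz both have total federal service 25 years, so the next rule applies.
Among Eriksen and Ruiz, alphabetically by surname: Eriksen before Ruiz.
Obi and Reyes both have date of commissioning 7 Aug 1997, so the next rule applies.
Obi and Reyes both have total federal service 16 years, so the next rule applies.
Among Obi and Reyes, alphabetically by surname: Obi before Reyes.
Full order: Horvat, Nakamura, Amari, Beaumont, Takahashi, Espinoza, Eriksen, Ruiz, Obi, Reyes.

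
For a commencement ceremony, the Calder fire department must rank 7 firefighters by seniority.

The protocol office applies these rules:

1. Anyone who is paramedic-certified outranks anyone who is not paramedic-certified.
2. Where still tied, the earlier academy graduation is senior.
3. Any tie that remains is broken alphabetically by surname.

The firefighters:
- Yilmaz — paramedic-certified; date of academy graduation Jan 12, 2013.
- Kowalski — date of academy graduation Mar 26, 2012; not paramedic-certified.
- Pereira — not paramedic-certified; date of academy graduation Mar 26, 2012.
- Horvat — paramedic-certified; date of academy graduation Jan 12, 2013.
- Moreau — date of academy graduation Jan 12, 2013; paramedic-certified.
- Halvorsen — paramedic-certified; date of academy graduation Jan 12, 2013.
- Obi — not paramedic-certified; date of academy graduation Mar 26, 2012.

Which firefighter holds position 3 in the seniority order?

Moreau

By the first rule: Halvorsen, Horvat, Moreau and Yilmaz (each paramedic-certified); then Kowalski, Obi and Pereira (each not paramedic-certified).
Halvorsen, Horvat, Moreau and Yilmaz all have date of academy graduation Jan 12, 2013, so the next rule applies.
Among Halvorsen, Horvat, Moreau and Yilmaz, alphabetically by surname: Halvorsen before Horvat before Moreau before Yilmaz.
Kowalski, Obi and Pereira all have date of academy graduation Mar 26, 2012, so the next rule applies.
Among Kowalski, Obi and Pereira, alphabetically by surname: Kowalski before Obi before Pereira.
Order: Halvorsen, Horvat, Moreau, Yilmaz, Kowalski, Obi, Pereira.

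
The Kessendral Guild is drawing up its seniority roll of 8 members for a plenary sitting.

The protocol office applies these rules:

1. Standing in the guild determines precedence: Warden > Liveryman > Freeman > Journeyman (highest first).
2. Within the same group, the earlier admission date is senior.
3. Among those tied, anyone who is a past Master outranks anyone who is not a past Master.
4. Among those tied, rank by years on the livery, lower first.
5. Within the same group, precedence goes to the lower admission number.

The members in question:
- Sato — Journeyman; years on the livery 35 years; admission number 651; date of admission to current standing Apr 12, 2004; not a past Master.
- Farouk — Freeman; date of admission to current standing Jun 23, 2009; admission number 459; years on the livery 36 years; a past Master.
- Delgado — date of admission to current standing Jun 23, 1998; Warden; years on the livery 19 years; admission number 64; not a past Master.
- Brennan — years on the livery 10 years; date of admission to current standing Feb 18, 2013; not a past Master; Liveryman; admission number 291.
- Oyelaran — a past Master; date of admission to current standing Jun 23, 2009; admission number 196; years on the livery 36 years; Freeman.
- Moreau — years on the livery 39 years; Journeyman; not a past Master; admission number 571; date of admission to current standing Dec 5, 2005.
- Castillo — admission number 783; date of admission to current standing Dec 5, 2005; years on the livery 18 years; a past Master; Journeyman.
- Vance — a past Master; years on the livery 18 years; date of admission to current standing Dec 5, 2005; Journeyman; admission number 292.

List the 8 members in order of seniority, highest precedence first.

By standing in the guild: Delgado (Warden); then Brennan (Liveryman); then Oyelaran and Farouk (Freeman); then Sato, Vance, Castillo and Moreau (Journeyman).
Oyelaran and Farouk both have date of admission to current standing Jun 23, 2009, so the next rule applies.
Oyelaran and Farouk are each a past Master, so the next rule applies.
Oyelaran and Farouk both have years on the livery 36 years, so the next rule applies.
Among Oyelaran and Farouk, by admission number (lower first): Oyelaran (196) before Farouk (459).
Among Sato, Vance, Castillo and Moreau, by date of admission to current standing (earlier first): Sato (Apr 12, 2004) before Vance, Castillo and Moreau (Dec 5, 2005).
Among Vance, Castillo and Moreau, a past Master before not a past Master: Vance and Castillo (a past Master) before Moreau (not a past Master).
Vance and Castillo both have years on the livery 18 years, so the next rule applies.
Among Vance and Castillo, by admission number (lower first): Vance (292) before Castillo (783).
Full order: Delgado, Brennan, Oyelaran, Farouk, Sato, Vance, Castillo, Moreau.

Delgado, Brennan, Oyelaran, Farouk, Sato, Vance, Castillo, Moreau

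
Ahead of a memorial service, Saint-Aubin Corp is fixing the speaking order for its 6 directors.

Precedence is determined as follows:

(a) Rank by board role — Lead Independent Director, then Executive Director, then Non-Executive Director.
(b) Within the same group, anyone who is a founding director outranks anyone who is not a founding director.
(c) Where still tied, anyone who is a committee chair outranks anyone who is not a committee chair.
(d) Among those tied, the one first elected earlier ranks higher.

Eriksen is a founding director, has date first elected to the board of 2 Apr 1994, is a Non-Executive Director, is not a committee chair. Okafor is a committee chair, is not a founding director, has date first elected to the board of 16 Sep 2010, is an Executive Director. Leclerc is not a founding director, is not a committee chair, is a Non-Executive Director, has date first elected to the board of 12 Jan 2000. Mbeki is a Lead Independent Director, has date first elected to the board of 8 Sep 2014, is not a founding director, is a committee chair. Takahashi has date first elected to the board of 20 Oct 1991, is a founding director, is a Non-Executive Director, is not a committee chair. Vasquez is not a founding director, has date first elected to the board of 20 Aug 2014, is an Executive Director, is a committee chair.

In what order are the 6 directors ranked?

Mbeki, Okafor, Vasquez, Takahashi, Eriksen, Leclerc

By board role: Mbeki (Lead Independent Director); then Okafor and Vasquez (Executive Director); then Takahashi, Eriksen and Leclerc (Non-Executive Director).
Okafor and Vasquez are each not a founding director, so the next rule applies.
Okafor and Vasquez are each a committee chair, so the next rule applies.
Among Okafor and Vasquez, by date first elected to the board (earlier first): Okafor (16 Sep 2010) before Vasquez (20 Aug 2014).
Among Takahashi, Eriksen and Leclerc, a founding director before not a founding director: Takahashi and Eriksen (a founding director) before Leclerc (not a founding director).
Takahashi and Eriksen are each not a committee chair, so the next rule applies.
Among Takahashi and Eriksen, by date first elected to the board (earlier first): Takahashi (20 Oct 1991) before Eriksen (2 Apr 1994).
Full order: Mbeki, Okafor, Vasquez, Takahashi, Eriksen, Leclerc.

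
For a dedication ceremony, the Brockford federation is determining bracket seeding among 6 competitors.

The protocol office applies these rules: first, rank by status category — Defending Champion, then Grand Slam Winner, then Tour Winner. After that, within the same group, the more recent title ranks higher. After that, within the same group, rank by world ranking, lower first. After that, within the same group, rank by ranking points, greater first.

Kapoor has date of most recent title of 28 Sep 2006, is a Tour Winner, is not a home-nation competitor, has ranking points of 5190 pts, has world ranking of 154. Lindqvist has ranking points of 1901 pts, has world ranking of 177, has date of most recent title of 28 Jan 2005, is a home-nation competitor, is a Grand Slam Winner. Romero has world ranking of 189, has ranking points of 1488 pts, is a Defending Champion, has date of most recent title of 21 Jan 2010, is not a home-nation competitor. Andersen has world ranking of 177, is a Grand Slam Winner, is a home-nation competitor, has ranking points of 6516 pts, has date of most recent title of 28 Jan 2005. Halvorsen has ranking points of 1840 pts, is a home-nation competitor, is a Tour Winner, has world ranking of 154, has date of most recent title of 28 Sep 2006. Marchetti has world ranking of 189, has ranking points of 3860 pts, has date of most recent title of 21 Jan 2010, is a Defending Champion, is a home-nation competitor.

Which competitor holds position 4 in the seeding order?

Lindqvist

By status category: Marchetti and Romero (Defending Champion); then Andersen and Lindqvist (Grand Slam Winner); then Kapoor and Halvorsen (Tour Winner).
Marchetti and Romero both have date of most recent title 21 Jan 2010, so the next rule applies.
Marchetti and Romero both have world ranking 189, so the next rule applies.
Among Marchetti and Romero, by ranking points (higher first): Marchetti (3860 pts) before Romero (1488 pts).
Andersen and Lindqvist both have date of most recent title 28 Jan 2005, so the next rule applies.
Andersen and Lindqvist both have world ranking 177, so the next rule applies.
Among Andersen and Lindqvist, by ranking points (higher first): Andersen (6516 pts) before Lindqvist (1901 pts).
Kapoor and Halvorsen both have date of most recent title 28 Sep 2006, so the next rule applies.
Kapoor and Halvorsen both have world ranking 154, so the next rule applies.
Among Kapoor and Halvorsen, by ranking points (higher first): Kapoor (5190 pts) before Halvorsen (1840 pts).
Order: Marchetti, Romero, Andersen, Lindqvist, Kapoor, Halvorsen.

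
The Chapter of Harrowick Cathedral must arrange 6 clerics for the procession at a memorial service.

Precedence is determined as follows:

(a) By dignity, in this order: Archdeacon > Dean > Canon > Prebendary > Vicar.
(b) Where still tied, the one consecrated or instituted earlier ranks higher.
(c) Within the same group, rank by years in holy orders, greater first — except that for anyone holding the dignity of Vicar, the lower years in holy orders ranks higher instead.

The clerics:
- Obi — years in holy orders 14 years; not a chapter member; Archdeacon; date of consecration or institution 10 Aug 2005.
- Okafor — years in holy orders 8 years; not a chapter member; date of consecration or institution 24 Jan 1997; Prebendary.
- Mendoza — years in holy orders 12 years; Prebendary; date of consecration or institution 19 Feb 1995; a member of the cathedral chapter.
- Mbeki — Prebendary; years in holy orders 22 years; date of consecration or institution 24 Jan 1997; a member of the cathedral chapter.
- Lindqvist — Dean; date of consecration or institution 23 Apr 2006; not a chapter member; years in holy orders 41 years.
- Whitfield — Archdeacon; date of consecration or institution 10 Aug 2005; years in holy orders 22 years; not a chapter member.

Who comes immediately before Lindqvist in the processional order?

Obi

By dignity: Whitfield and Obi (Archdeacon); then Lindqvist (Dean); then Mendoza, Mbeki and Okafor (Prebendary).
Whitfield and Obi both have date of consecration or institution 10 Aug 2005, so the next rule applies.
Among Whitfield and Obi, by years in holy orders (higher first): Whitfield (22 years) before Obi (14 years).
Among Mendoza, Mbeki and Okafor, by date of consecration or institution (earlier first): Mendoza (19 Feb 1995) before Mbeki and Okafor (24 Jan 1997).
Among Mbeki and Okafor, by years in holy orders (higher first): Mbeki (22 years) before Okafor (8 years).
Order: Whitfield, Obi, Lindqvist, Mendoza, Mbeki, Okafor.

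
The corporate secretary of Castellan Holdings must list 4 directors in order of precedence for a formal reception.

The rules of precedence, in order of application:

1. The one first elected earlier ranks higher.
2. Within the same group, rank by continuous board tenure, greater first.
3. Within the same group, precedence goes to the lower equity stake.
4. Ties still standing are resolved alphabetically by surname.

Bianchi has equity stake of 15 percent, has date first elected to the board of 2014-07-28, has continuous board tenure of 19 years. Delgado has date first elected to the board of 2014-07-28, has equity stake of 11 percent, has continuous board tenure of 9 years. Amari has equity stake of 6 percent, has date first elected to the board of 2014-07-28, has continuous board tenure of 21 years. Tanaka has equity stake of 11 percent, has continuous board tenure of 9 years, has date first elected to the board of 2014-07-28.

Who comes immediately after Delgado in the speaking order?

Tanaka

By date first elected to the board (earlier first): Amari, Bianchi, Delgado and Tanaka (each 2014-07-28).
Among Amari, Bianchi, Delgado and Tanaka, by continuous board tenure (higher first): Amari (21 years) before Bianchi (19 years) before Delgado and Tanaka (9 years).
Delgado and Tanaka both have equity stake 11 percent, so the next rule applies.
Among Delgado and Tanaka, alphabetically by surname: Delgado before Tanaka.
Order: Amari, Bianchi, Delgado, Tanaka.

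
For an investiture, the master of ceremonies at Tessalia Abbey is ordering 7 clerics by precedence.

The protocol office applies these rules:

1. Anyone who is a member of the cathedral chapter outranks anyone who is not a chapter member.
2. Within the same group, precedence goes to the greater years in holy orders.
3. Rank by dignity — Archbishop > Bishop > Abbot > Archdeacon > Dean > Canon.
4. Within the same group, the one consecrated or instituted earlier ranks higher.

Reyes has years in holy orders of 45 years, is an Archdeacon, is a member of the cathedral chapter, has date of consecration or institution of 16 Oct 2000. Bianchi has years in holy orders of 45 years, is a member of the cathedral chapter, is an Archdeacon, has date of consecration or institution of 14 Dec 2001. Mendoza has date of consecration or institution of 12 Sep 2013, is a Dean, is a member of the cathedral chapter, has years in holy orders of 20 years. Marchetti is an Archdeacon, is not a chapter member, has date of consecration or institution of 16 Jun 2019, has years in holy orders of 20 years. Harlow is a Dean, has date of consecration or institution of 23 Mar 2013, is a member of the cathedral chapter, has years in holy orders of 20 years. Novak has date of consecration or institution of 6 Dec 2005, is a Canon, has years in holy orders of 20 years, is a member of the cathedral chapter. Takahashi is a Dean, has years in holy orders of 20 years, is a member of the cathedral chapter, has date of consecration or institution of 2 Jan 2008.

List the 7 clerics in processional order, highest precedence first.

By the first rule: Reyes, Bianchi, Takahashi, Harlow, Mendoza and Novak (each a member of the cathedral chapter); then Marchetti (not a chapter member).
Among Reyes, Bianchi, Takahashi, Harlow, Mendoza and Novak, by years in holy orders (higher first): Reyes and Bianchi (45 years) before Takahashi, Harlow, Mendoza and Novak (20 years).
Reyes and Bianchi are each Archdeacon, so the next rule applies.
Among Reyes and Bianchi, by date of consecration or institution (earlier first): Reyes (16 Oct 2000) before Bianchi (14 Dec 2001).
Among Takahashi, Harlow, Mendoza and Novak, by dignity: Takahashi, Harlow and Mendoza (Dean) before Novak (Canon).
Among Takahashi, Harlow and Mendoza, by date of consecration or institution (earlier first): Takahashi (2 Jan 2008) before Harlow (23 Mar 2013) before Mendoza (12 Sep 2013).
Full order: Reyes, Bianchi, Takahashi, Harlow, Mendoza, Novak, Marchetti.

Reyes, Bianchi, Takahashi, Harlow, Mendoza, Novak, Marchetti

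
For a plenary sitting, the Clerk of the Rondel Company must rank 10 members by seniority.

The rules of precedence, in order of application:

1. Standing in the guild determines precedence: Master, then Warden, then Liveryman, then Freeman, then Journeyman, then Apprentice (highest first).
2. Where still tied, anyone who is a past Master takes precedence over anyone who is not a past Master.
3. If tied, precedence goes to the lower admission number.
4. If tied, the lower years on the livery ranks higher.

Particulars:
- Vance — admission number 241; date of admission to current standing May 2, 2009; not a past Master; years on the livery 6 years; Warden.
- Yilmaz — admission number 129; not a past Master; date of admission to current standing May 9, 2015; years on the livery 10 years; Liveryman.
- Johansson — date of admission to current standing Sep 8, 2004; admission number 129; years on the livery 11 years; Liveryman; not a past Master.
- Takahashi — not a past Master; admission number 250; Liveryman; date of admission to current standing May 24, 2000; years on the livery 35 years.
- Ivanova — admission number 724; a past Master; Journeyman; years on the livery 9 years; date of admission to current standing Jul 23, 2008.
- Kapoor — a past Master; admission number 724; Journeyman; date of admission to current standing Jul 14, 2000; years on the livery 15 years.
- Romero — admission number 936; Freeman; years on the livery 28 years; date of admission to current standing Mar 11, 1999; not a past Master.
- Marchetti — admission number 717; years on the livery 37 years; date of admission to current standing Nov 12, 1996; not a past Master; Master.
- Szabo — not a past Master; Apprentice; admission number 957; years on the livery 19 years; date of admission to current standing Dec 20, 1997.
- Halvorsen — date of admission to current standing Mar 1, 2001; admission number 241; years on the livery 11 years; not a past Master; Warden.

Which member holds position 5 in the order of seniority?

Johansson

By standing in the guild: Marchetti (Master); then Vance and Halvorsen (Warden); then Yilmaz, Johansson and Takahashi (Liveryman); then Romero (Freeman); then Ivanova and Kapoor (Journeyman); then Szabo (Apprentice).
Vance and Halvorsen are each not a past Master, so the next rule applies.
Vance and Halvorsen both have admission number 241, so the next rule applies.
Among Vance and Halvorsen, by years on the livery (lower first): Vance (6 years) before Halvorsen (11 years).
Yilmaz, Johansson and Takahashi are each not a past Master, so the next rule applies.
Among Yilmaz, Johansson and Takahashi, by admission number (lower first): Yilmaz and Johansson (129) before Takahashi (250).
Among Yilmaz and Johansson, by years on the livery (lower first): Yilmaz (10 years) before Johansson (11 years).
Ivanova and Kapoor are each a past Master, so the next rule applies.
Ivanova and Kapoor both have admission number 724, so the next rule applies.
Among Ivanova and Kapoor, by years on the livery (lower first): Ivanova (9 years) before Kapoor (15 years).
Order: Marchetti, Vance, Halvorsen, Yilmaz, Johansson, Takahashi, Romero, Ivanova, Kapoor, Szabo.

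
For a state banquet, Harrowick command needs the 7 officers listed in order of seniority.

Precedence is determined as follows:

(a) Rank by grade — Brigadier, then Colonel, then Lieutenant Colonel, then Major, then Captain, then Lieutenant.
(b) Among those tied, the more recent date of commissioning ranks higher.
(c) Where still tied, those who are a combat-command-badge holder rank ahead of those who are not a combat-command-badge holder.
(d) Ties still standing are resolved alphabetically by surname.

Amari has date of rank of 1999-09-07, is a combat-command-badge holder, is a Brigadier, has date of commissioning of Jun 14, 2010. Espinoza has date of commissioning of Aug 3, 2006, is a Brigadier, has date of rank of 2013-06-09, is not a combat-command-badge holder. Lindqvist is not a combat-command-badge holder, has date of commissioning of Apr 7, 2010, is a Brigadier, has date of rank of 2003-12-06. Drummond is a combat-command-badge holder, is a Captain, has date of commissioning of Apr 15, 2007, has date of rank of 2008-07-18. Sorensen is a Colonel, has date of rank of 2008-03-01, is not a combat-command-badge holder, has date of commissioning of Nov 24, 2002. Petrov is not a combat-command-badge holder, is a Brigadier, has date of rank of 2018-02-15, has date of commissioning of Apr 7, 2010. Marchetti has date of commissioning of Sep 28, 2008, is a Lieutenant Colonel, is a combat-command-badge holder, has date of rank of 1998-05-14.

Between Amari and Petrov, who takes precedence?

By grade: Amari, Lindqvist, Petrov and Espinoza (Brigadier); then Sorensen (Colonel); then Marchetti (Lieutenant Colonel); then Drummond (Captain).
Among Amari, Lindqvist, Petrov and Espinoza, by date of commissioning (later first): Amari (Jun 14, 2010) before Lindqvist and Petrov (Apr 7, 2010) before Espinoza (Aug 3, 2006).
Lindqvist and Petrov are each not a combat-command-badge holder, so the next rule applies.
Among Lindqvist and Petrov, alphabetically by surname: Lindqvist before Petrov.
So Amari takes precedence.

Amari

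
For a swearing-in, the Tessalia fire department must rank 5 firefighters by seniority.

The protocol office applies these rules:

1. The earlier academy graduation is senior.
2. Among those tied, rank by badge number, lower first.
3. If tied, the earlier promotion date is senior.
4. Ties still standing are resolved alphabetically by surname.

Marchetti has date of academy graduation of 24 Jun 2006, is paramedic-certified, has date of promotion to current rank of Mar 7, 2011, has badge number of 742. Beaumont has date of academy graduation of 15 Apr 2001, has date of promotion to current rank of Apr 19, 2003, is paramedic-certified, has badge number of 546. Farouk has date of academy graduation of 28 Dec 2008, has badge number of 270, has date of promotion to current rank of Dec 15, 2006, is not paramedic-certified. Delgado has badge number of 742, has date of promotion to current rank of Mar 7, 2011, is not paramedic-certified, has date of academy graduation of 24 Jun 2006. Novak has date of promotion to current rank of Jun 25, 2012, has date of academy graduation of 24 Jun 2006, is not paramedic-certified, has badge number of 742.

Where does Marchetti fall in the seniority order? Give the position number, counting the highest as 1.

By date of academy graduation (earlier first): Beaumont (15 Apr 2001); then Delgado, Marchetti and Novak (each 24 Jun 2006); then Farouk (28 Dec 2008).
Delgado, Marchetti and Novak all have badge number 742, so the next rule applies.
Among Delgado, Marchetti and Novak, by date of promotion to current rank (earlier first): Delgado and Marchetti (Mar 7, 2011) before Novak (Jun 25, 2012).
Among Delgado and Marchetti, alphabetically by surname: Delgado before Marchetti.
Order: Beaumont, Delgado, Marchetti, Novak, Farouk. So position 3.

3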